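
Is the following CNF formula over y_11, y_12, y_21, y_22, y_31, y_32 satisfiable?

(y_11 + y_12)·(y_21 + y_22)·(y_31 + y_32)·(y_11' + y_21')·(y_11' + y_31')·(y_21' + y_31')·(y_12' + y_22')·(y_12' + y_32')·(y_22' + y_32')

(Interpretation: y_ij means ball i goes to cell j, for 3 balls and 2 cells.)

No, unsatisfiable

Suppose y_11 = 1.
From the singleton clause (y_21'), y_21 = 0.
From the singleton clause (y_22), y_22 = 1.
From the singleton clause (y_31'), y_31 = 0.
From the singleton clause (y_32), y_32 = 1.
But (y_32') is also a unit clause — contradiction.
So y_11 must be the other value — set y_11 = 0.
From the singleton clause (y_12), y_12 = 1.
From the singleton clause (y_22'), y_22 = 0.
From the singleton clause (y_21), y_21 = 1.
From the singleton clause (y_31'), y_31 = 0.
From the singleton clause (y_32), y_32 = 1.
But (y_32') is also a unit clause — contradiction.
Both values of y_11 lead to a conflict.
No assignment satisfies every clause.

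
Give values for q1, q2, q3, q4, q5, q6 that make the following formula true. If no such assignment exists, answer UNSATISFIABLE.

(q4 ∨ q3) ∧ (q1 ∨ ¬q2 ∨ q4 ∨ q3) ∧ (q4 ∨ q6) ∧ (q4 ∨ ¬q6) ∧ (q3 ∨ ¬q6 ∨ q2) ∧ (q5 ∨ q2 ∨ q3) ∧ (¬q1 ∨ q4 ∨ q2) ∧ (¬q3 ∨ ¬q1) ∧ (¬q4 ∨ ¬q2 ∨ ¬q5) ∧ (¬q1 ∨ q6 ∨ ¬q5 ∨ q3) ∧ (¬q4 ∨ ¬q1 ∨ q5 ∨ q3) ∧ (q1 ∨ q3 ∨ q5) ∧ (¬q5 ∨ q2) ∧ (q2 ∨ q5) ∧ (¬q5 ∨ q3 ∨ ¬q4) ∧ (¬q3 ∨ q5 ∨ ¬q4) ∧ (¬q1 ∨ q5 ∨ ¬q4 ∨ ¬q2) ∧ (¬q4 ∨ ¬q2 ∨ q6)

Suppose q4 = True.
Suppose q3 = False.
From the singleton clause (¬q5), q5 = False.
From the singleton clause (q2), q2 = True.
From the singleton clause (¬q1), q1 = False.
But (q1) is also a unit clause — contradiction.
Backtrack on q3: now try q3 = True.
From the singleton clause (¬q1), q1 = False.
From the singleton clause (q5), q5 = True.
From the singleton clause (¬q2), q2 = False.
But (q2) is also a unit clause — contradiction.
Either choice for q3 ends in contradiction.
Backtrack on q4: now try q4 = False.
From the singleton clause (q3), q3 = True.
From the singleton clause (q6), q6 = True.
But (¬q6) is also a unit clause — contradiction.
Either choice for q4 ends in contradiction.

UNSATISFIABLE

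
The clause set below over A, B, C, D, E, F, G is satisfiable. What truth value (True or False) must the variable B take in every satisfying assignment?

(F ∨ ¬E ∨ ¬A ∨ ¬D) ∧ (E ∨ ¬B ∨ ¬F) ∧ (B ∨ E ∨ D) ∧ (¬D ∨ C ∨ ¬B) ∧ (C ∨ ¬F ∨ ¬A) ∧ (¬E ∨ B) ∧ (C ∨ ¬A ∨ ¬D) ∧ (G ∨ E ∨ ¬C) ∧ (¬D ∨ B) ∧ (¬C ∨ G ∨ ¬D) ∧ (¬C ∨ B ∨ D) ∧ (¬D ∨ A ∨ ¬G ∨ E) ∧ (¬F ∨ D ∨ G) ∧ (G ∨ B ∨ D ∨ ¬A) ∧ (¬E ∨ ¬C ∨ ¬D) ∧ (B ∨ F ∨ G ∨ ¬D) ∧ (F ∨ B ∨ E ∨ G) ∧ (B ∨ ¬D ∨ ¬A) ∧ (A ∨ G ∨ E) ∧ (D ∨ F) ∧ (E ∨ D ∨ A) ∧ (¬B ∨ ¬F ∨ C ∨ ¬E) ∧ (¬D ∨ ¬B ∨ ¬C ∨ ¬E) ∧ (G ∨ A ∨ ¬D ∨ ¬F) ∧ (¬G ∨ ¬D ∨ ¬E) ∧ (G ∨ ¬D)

True

Suppose B = False.
The clause (¬E) is unit, so E = False.
The clause (D) is unit, so D = True.
Now (¬D) is unsatisfied and unit — conflict.
So every satisfying assignment has B = True.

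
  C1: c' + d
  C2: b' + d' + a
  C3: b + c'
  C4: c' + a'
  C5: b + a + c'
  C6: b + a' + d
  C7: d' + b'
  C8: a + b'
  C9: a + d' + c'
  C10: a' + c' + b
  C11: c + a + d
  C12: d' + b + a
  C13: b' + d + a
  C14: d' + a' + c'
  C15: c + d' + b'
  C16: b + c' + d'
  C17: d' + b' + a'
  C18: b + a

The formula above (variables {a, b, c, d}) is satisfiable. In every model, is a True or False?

True

Suppose a = 0.
(b') alone gives b = 0.
Now (b) is unsatisfied and unit — conflict.
So every satisfying assignment has a = True.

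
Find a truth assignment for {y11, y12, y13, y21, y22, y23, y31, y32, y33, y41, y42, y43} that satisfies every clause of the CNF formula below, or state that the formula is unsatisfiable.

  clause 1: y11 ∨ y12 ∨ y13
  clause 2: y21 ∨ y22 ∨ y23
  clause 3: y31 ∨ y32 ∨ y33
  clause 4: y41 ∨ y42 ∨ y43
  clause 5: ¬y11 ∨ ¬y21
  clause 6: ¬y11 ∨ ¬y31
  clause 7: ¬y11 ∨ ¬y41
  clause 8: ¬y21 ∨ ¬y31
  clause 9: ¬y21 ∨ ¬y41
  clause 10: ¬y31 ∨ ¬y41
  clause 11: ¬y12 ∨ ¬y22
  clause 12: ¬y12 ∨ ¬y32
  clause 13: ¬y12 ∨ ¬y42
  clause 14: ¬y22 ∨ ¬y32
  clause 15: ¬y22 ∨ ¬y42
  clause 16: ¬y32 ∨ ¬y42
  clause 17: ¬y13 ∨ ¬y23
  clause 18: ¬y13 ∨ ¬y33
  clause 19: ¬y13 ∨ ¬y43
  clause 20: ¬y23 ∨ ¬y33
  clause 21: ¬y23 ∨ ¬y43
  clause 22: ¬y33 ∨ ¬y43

UNSATISFIABLE

Suppose y11 = False.
Suppose y12 = True.
The clause (¬y22) is unit, so y22 = False.
The clause (¬y32) is unit, so y32 = False.
The clause (¬y42) is unit, so y42 = False.
Suppose y21 = True.
The clause (¬y31) is unit, so y31 = False.
The clause (y33) is unit, so y33 = True.
The clause (¬y41) is unit, so y41 = False.
The clause (y43) is unit, so y43 = True.
That conflicts with the unit clause (¬y43).
Backtrack on y21: now try y21 = False.
The clause (y23) is unit, so y23 = True.
The clause (¬y13) is unit, so y13 = False.
The clause (¬y33) is unit, so y33 = False.
The clause (y31) is unit, so y31 = True.
The clause (¬y41) is unit, so y41 = False.
The clause (y43) is unit, so y43 = True.
That conflicts with the unit clause (¬y43).
Either choice for y21 ends in contradiction.
Backtrack on y12: now try y12 = False.
The clause (y13) is unit, so y13 = True.
The clause (¬y23) is unit, so y23 = False.
The clause (¬y33) is unit, so y33 = False.
The clause (¬y43) is unit, so y43 = False.
Suppose y21 = True.
The clause (¬y31) is unit, so y31 = False.
The clause (y32) is unit, so y32 = True.
The clause (¬y41) is unit, so y41 = False.
The clause (y42) is unit, so y42 = True.
That conflicts with the unit clause (¬y42).
Backtrack on y21: now try y21 = False.
The clause (y22) is unit, so y22 = True.
The clause (¬y32) is unit, so y32 = False.
The clause (y31) is unit, so y31 = True.
The clause (¬y41) is unit, so y41 = False.
The clause (y42) is unit, so y42 = True.
That conflicts with the unit clause (¬y42).
Either choice for y21 ends in contradiction.
Either choice for y12 ends in contradiction.
Backtrack on y11: now try y11 = True.
The clause (¬y21) is unit, so y21 = False.
The clause (¬y31) is unit, so y31 = False.
The clause (¬y41) is unit, so y41 = False.
Suppose y22 = True.
The clause (¬y12) is unit, so y12 = False.
The clause (¬y32) is unit, so y32 = False.
The clause (y33) is unit, so y33 = True.
The clause (¬y42) is unit, so y42 = False.
The clause (y43) is unit, so y43 = True.
That conflicts with the unit clause (¬y43).
Backtrack on y22: now try y22 = False.
The clause (y23) is unit, so y23 = True.
The clause (¬y13) is unit, so y13 = False.
The clause (¬y33) is unit, so y33 = False.
The clause (y32) is unit, so y32 = True.
The clause (¬y12) is unit, so y12 = False.
The clause (¬y42) is unit, so y42 = False.
The clause (y43) is unit, so y43 = True.
That conflicts with the unit clause (¬y43).
Either choice for y22 ends in contradiction.
Either choice for y11 ends in contradiction.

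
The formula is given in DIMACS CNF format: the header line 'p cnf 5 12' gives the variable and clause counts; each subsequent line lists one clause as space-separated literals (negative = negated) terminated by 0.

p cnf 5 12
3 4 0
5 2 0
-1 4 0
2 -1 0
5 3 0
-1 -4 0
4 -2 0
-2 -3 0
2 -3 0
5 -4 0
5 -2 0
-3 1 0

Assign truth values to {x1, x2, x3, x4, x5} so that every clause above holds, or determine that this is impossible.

x1=False, x2=True, x3=False, x4=True, x5=True

Try x3 = False.
From the singleton clause (x4), x4 = True.
From the singleton clause (x5), x5 = True.
From the singleton clause (¬x1), x1 = False.
No clause remains; x2 is free.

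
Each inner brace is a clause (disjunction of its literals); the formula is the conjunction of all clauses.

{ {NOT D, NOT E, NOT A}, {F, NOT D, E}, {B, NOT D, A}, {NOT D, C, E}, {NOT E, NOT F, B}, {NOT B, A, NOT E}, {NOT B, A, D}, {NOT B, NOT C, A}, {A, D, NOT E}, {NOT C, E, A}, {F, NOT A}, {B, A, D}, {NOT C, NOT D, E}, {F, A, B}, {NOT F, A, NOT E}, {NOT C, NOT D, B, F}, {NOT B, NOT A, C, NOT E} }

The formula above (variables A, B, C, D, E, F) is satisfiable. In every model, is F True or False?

True

Suppose F = false.
From the singleton clause (NOT A), A = false.
From the singleton clause (B), B = true.
From the singleton clause (NOT E), E = false.
From the singleton clause (NOT D), D = false.
Now (D) is unsatisfied and unit — conflict.
So every satisfying assignment has F = True.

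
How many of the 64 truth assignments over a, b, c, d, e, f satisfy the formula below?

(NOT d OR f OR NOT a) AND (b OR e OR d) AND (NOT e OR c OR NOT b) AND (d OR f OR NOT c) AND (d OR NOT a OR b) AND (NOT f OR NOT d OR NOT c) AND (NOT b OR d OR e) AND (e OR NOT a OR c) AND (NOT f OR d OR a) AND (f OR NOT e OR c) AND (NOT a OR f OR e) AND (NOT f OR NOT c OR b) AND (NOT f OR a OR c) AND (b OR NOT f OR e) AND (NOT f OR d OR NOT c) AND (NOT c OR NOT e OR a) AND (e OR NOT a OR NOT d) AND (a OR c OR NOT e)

There are 2^6 = 64 truth assignments over (a, b, c, d, e, f).
Split on c. With c = true, the clauses containing c are satisfied and NOT c drops from the rest; 2 of the 2^5 = 32 assignments to the other variables satisfy what remains.
With c = false, by the same count on the reduced clause set, 3 assignments work.
Total: 2 + 3 = 5.

5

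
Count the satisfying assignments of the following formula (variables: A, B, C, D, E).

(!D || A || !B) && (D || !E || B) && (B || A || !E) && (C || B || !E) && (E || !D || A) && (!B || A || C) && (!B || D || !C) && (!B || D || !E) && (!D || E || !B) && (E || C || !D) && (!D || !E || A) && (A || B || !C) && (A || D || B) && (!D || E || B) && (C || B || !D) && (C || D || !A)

4

There are 2^5 = 32 truth assignments over (A, B, C, D, E).
Split on D. With D = true, the clauses containing D are satisfied and !D drops from the rest; 3 of the 2^4 = 16 assignments to the other variables satisfy what remains.
With D = false, by the same count on the reduced clause set, 1 assignment works.
(One model: A=T, B=F, C=T, D=F, E=F.)
Total: 3 + 1 = 4.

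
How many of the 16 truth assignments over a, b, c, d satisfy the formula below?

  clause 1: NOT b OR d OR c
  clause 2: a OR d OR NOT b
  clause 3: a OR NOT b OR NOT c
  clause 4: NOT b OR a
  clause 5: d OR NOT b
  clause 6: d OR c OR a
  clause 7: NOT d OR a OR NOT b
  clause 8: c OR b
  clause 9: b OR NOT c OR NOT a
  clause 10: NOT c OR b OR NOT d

There are 2^4 = 16 truth assignments over (a, b, c, d).
Split on b. With b = true, the clauses containing b are satisfied and NOT b drops from the rest; 2 of the 2^3 = 8 assignments to the other variables satisfy what remains.
With b = false, by the same count on the reduced clause set, 1 assignment works.
Total: 2 + 1 = 3.

3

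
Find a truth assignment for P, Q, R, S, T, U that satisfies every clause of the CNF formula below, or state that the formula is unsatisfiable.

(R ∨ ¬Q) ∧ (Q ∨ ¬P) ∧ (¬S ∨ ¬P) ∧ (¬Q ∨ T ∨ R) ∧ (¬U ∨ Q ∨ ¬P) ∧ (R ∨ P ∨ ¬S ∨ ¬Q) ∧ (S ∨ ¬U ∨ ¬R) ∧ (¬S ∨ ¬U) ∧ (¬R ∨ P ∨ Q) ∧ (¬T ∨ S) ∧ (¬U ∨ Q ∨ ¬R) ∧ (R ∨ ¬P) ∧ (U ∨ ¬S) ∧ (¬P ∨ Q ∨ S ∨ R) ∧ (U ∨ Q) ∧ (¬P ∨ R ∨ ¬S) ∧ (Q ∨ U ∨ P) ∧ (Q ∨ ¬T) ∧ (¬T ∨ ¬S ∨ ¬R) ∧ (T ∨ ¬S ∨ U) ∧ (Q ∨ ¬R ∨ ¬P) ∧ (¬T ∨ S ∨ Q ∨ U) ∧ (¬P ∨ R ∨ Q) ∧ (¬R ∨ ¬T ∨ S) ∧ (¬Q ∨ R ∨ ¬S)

P=False, Q=False, R=False, S=False, T=False, U=True

Branch on R: set R = False.
Unit clause (¬Q) forces Q = False.
Unit clause (¬P) forces P = False.
Unit clause (U) forces U = True.
Unit clause (¬S) forces S = False.
Unit clause (¬T) forces T = False.
Every clause now holds.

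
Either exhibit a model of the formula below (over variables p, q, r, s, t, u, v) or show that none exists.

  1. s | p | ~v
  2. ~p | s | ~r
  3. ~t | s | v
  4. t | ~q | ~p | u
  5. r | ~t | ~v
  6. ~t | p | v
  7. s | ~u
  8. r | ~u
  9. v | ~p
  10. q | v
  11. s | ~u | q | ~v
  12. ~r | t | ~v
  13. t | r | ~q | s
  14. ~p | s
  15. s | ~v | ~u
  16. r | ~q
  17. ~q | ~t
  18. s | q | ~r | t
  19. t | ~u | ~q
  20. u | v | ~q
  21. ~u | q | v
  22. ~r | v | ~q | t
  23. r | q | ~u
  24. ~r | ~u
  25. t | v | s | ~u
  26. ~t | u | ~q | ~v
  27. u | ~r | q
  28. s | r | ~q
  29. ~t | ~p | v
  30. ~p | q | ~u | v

p ↦ 0,  q ↦ 0,  r ↦ 0,  s ↦ 1,  t ↦ 0,  u ↦ 0,  v ↦ 1

Case s = 1:
Case r = 0:
The clause (~u) is unit, so u = 0.
The clause (~q) is unit, so q = 0.
The clause (v) is unit, so v = 1.
The clause (~t) is unit, so t = 0.
All clauses hold; p can take either value.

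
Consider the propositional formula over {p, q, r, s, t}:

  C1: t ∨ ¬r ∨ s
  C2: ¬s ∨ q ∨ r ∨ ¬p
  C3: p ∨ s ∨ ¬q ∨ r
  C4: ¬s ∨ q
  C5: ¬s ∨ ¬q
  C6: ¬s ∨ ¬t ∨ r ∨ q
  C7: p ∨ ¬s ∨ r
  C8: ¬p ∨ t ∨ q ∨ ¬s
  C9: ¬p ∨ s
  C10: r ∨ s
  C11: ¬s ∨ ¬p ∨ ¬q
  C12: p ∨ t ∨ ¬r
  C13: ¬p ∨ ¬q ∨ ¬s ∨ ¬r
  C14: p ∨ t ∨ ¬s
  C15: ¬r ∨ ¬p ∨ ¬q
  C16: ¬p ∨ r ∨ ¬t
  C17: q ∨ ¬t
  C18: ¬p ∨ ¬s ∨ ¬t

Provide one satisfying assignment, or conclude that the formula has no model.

p ↦ False; q ↦ True; r ↦ True; s ↦ False; t ↦ True

Case s = False:
From the singleton clause (¬p), p = False.
From the singleton clause (r), r = True.
From the singleton clause (t), t = True.
From the singleton clause (q), q = True.
This assignment satisfies each clause.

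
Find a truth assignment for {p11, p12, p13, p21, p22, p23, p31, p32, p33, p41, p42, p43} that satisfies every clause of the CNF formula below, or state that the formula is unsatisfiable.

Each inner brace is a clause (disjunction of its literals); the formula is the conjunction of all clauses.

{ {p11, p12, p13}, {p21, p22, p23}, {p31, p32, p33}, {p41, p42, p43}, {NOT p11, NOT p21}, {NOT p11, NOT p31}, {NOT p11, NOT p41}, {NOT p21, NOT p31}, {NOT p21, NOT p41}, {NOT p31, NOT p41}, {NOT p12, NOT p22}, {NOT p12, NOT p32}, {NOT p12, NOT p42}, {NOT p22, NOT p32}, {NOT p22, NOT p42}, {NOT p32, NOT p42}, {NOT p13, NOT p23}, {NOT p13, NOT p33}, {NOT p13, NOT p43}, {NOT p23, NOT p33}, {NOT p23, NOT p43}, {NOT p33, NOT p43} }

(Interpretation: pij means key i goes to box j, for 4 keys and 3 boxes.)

Branch on p11: set p11 = false.
Branch on p12: set p12 = true.
The clause (NOT p22) is unit, so p22 = false.
The clause (NOT p32) is unit, so p32 = false.
The clause (NOT p42) is unit, so p42 = false.
Branch on p21: set p21 = true.
The clause (NOT p31) is unit, so p31 = false.
The clause (p33) is unit, so p33 = true.
The clause (NOT p41) is unit, so p41 = false.
The clause (p43) is unit, so p43 = true.
Now (NOT p43) is unsatisfied and unit — conflict.
That branch fails; take p21 = false instead.
The clause (p23) is unit, so p23 = true.
The clause (NOT p13) is unit, so p13 = false.
The clause (NOT p33) is unit, so p33 = false.
The clause (p31) is unit, so p31 = true.
The clause (NOT p41) is unit, so p41 = false.
The clause (p43) is unit, so p43 = true.
Now (NOT p43) is unsatisfied and unit — conflict.
Either choice for p21 ends in contradiction.
That branch fails; take p12 = false instead.
The clause (p13) is unit, so p13 = true.
The clause (NOT p23) is unit, so p23 = false.
The clause (NOT p33) is unit, so p33 = false.
The clause (NOT p43) is unit, so p43 = false.
Branch on p21: set p21 = true.
The clause (NOT p31) is unit, so p31 = false.
The clause (p32) is unit, so p32 = true.
The clause (NOT p41) is unit, so p41 = false.
The clause (p42) is unit, so p42 = true.
Now (NOT p42) is unsatisfied and unit — conflict.
That branch fails; take p21 = false instead.
The clause (p22) is unit, so p22 = true.
The clause (NOT p32) is unit, so p32 = false.
The clause (p31) is unit, so p31 = true.
The clause (NOT p41) is unit, so p41 = false.
The clause (p42) is unit, so p42 = true.
Now (NOT p42) is unsatisfied and unit — conflict.
Either choice for p21 ends in contradiction.
Either choice for p12 ends in contradiction.
That branch fails; take p11 = true instead.
The clause (NOT p21) is unit, so p21 = false.
The clause (NOT p31) is unit, so p31 = false.
The clause (NOT p41) is unit, so p41 = false.
Branch on p22: set p22 = true.
The clause (NOT p12) is unit, so p12 = false.
The clause (NOT p32) is unit, so p32 = false.
The clause (p33) is unit, so p33 = true.
The clause (NOT p42) is unit, so p42 = false.
The clause (p43) is unit, so p43 = true.
Now (NOT p43) is unsatisfied and unit — conflict.
That branch fails; take p22 = false instead.
The clause (p23) is unit, so p23 = true.
The clause (NOT p13) is unit, so p13 = false.
The clause (NOT p33) is unit, so p33 = false.
The clause (p32) is unit, so p32 = true.
The clause (NOT p12) is unit, so p12 = false.
The clause (NOT p42) is unit, so p42 = false.
The clause (p43) is unit, so p43 = true.
Now (NOT p43) is unsatisfied and unit — conflict.
Either choice for p22 ends in contradiction.
Either choice for p11 ends in contradiction.

UNSATISFIABLE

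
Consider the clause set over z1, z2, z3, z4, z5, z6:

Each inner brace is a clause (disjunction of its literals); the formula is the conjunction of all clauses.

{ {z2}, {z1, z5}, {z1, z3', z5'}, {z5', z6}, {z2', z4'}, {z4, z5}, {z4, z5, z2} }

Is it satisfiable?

Satisfiable

Unit clause (z2) forces z2 = 1.
Unit clause (z4') forces z4 = 0.
Unit clause (z5) forces z5 = 1.
Unit clause (z6) forces z6 = 1.
Branch on z1: set z1 = 1.
Every clause is now satisfied; z3 is unconstrained.
A satisfying assignment: z1=1,  z2=1,  z3=1,  z4=0,  z5=1,  z6=1.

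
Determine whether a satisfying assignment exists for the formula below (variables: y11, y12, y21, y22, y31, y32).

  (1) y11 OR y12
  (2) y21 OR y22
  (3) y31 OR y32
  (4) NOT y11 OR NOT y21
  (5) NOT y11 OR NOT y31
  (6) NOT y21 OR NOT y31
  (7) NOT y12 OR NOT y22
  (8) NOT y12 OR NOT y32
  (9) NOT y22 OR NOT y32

No, unsatisfiable

Try y11 = true.
The clause (NOT y21) is unit, so y21 = false.
The clause (y22) is unit, so y22 = true.
The clause (NOT y31) is unit, so y31 = false.
The clause (y32) is unit, so y32 = true.
But (NOT y32) is also a unit clause — contradiction.
That branch fails; take y11 = false instead.
The clause (y12) is unit, so y12 = true.
The clause (NOT y22) is unit, so y22 = false.
The clause (y21) is unit, so y21 = true.
The clause (NOT y31) is unit, so y31 = false.
The clause (y32) is unit, so y32 = true.
But (NOT y32) is also a unit clause — contradiction.
Both values of y11 lead to a conflict.
No assignment satisfies every clause.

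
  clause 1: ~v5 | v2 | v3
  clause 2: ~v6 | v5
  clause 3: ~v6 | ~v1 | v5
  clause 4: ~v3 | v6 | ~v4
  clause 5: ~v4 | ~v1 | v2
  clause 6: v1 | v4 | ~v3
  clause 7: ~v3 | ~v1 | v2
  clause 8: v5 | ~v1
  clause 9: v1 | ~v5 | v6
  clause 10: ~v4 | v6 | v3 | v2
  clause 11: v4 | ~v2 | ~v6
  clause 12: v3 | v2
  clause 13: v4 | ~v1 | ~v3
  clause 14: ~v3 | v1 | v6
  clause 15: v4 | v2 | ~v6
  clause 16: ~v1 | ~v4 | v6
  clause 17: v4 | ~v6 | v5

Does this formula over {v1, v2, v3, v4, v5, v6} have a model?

Try v6 = 1.
The clause (v5) is unit, so v5 = 1.
Try v2 = 1.
The clause (v4) is unit, so v4 = 1.
Every clause is now satisfied; v1, v3 are unconstrained.
A satisfying assignment: v1: 1, v2: 1, v3: 0, v4: 1, v5: 1, v6: 1.

Yes, satisfiable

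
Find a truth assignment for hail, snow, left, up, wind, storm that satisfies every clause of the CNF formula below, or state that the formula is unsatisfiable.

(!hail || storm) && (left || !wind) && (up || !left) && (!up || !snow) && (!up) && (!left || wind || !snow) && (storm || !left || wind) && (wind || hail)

hail=true,  snow=false,  left=false,  up=false,  wind=false,  storm=true

From the singleton clause (!up), up = false.
From the singleton clause (!left), left = false.
From the singleton clause (!wind), wind = false.
From the singleton clause (hail), hail = true.
From the singleton clause (storm), storm = true.
All clauses hold; snow can take either value.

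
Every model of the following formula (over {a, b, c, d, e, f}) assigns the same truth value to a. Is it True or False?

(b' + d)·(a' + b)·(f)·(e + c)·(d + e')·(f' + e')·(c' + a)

True

Suppose a = 0.
(f) alone gives f = 1.
(e') alone gives e = 0.
(c) alone gives c = 1.
Now (c') is unsatisfied and unit — conflict.
So every satisfying assignment has a = True.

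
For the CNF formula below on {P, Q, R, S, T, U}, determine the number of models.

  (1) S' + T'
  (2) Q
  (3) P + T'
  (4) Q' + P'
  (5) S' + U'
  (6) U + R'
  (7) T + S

There are 2^6 = 64 truth assignments over (P, Q, R, S, T, U).
Split on T. With T = 1, the clauses containing T are satisfied and T' drops from the rest; 0 of the 2^5 = 32 assignments to the other variables satisfy what remains.
With T = 0, by the same count on the reduced clause set, 1 assignment works.
Total: 0 + 1 = 1.

1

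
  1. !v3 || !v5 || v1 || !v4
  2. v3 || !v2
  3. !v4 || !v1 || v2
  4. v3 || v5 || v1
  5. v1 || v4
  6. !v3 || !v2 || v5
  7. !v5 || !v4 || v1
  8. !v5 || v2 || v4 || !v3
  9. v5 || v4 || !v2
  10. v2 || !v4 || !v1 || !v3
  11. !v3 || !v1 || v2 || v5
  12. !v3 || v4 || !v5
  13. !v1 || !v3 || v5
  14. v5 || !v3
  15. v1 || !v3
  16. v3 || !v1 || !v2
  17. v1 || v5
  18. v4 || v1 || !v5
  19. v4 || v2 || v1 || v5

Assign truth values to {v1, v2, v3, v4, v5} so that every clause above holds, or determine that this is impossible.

v1=true; v2=true; v3=true; v4=true; v5=true

Branch on v3: set v3 = true.
Unit clause (v5) forces v5 = true.
Unit clause (v4) forces v4 = true.
Unit clause (v1) forces v1 = true.
Unit clause (v2) forces v2 = true.
Every clause now holds.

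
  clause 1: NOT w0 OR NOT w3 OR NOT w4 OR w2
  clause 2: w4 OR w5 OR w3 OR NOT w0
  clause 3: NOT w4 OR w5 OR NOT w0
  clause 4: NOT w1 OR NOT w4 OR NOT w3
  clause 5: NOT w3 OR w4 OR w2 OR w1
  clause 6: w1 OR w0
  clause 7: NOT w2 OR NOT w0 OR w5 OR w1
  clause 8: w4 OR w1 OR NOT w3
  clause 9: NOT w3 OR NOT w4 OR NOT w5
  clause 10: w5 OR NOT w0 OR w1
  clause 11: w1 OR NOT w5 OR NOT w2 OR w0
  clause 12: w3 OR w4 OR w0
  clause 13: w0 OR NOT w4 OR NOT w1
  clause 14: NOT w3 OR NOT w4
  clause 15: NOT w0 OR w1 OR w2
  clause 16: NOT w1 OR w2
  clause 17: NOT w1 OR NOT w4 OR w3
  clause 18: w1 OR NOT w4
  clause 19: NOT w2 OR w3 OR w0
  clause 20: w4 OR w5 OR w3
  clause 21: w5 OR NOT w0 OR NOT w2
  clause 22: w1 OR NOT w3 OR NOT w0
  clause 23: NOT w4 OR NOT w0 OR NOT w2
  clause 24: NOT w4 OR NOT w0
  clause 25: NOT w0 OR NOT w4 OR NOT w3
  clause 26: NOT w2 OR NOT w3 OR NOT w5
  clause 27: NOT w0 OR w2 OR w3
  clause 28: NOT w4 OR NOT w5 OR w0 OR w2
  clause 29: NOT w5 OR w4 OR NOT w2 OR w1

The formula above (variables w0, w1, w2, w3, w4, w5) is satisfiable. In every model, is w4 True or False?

False

Suppose w4 = true.
Unit clause (NOT w3) forces w3 = false.
Unit clause (NOT w1) forces w1 = false.
But (w1) is also a unit clause — contradiction.
So every satisfying assignment has w4 = False.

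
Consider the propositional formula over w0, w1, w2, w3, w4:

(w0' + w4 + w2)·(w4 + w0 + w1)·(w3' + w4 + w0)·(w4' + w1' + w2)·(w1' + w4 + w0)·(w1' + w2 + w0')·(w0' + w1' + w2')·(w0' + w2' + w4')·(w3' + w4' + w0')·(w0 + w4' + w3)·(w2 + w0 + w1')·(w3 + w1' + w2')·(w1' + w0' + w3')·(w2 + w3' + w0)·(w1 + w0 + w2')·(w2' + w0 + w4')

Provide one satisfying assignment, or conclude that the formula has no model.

w0 ↦ 1, w1 ↦ 0, w2 ↦ 0, w3 ↦ 0, w4 ↦ 1

Case w0 = 1:
Case w4 = 1:
(w2') alone gives w2 = 0.
(w1') alone gives w1 = 0.
(w3') alone gives w3 = 0.
This assignment satisfies each clause.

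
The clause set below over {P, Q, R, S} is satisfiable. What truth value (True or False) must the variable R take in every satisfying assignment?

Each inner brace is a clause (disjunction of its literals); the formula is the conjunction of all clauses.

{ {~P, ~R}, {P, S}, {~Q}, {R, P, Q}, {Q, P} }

False

Suppose R = 1.
(~P) alone gives P = 0.
(S) alone gives S = 1.
(~Q) alone gives Q = 0.
That conflicts with the unit clause (Q).
So every satisfying assignment has R = False.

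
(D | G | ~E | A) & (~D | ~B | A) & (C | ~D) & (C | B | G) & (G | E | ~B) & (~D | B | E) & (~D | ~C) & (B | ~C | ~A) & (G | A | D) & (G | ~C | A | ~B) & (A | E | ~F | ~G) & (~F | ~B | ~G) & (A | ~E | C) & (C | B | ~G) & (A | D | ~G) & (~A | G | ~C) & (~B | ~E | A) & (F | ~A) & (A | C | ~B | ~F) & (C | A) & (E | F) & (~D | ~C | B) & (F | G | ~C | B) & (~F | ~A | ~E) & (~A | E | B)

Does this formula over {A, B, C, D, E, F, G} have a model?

No

Try C = 1.
The clause (~D) is unit, so D = 0.
Try B = 1.
Try G = 1.
The clause (~F) is unit, so F = 0.
The clause (A) is unit, so A = 1.
But (~A) is also a unit clause — contradiction.
Undo G and try G = 0.
The clause (E) is unit, so E = 1.
The clause (A) is unit, so A = 1.
But (~A) is also a unit clause — contradiction.
Neither G = 1 nor G = 0 works.
Undo B and try B = 0.
The clause (~A) is unit, so A = 0.
The clause (G) is unit, so G = 1.
But (~G) is also a unit clause — contradiction.
Neither B = 1 nor B = 0 works.
Undo C and try C = 0.
The clause (~D) is unit, so D = 0.
The clause (A) is unit, so A = 1.
The clause (F) is unit, so F = 1.
The clause (~E) is unit, so E = 0.
The clause (B) is unit, so B = 1.
The clause (G) is unit, so G = 1.
But (~G) is also a unit clause — contradiction.
Neither C = 1 nor C = 0 works.
No assignment satisfies every clause.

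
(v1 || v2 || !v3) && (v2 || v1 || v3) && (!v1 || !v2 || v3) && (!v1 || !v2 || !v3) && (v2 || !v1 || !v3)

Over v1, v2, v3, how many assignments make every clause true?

3

There are 2^3 = 8 truth assignments over (v1, v2, v3).
Check each against the 5 clauses (columns in the order v1, v2, v3):
  F F F  ✗ fails (v2 || v1 || v3)
  F F T  ✗ fails (v1 || v2 || !v3)
  F T F  ✓ satisfies all
  F T T  ✓ satisfies all
  T F F  ✓ satisfies all
  T F T  ✗ fails (v2 || !v1 || !v3)
  T T F  ✗ fails (!v1 || !v2 || v3)
  T T T  ✗ fails (!v1 || !v2 || !v3)
3 of the 8 rows are models.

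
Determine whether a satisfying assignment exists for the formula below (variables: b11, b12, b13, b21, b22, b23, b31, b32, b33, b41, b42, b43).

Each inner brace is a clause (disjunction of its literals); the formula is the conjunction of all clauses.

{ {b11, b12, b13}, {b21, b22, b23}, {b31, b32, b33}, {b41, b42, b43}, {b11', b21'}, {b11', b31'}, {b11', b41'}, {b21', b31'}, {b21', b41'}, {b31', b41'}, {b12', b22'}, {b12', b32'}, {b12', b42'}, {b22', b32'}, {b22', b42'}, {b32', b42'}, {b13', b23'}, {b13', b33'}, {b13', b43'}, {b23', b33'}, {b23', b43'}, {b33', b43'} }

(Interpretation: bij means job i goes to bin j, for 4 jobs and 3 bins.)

No, unsatisfiable

Try b11 = 0.
Try b12 = 1.
From the singleton clause (b22'), b22 = 0.
From the singleton clause (b32'), b32 = 0.
From the singleton clause (b42'), b42 = 0.
Try b21 = 1.
From the singleton clause (b31'), b31 = 0.
From the singleton clause (b33), b33 = 1.
From the singleton clause (b41'), b41 = 0.
From the singleton clause (b43), b43 = 1.
But (b43') is also a unit clause — contradiction.
So b21 must be the other value — set b21 = 0.
From the singleton clause (b23), b23 = 1.
From the singleton clause (b13'), b13 = 0.
From the singleton clause (b33'), b33 = 0.
From the singleton clause (b31), b31 = 1.
From the singleton clause (b41'), b41 = 0.
From the singleton clause (b43), b43 = 1.
But (b43') is also a unit clause — contradiction.
Neither b21 = 1 nor b21 = 0 works.
So b12 must be the other value — set b12 = 0.
From the singleton clause (b13), b13 = 1.
From the singleton clause (b23'), b23 = 0.
From the singleton clause (b33'), b33 = 0.
From the singleton clause (b43'), b43 = 0.
Try b21 = 1.
From the singleton clause (b31'), b31 = 0.
From the singleton clause (b32), b32 = 1.
From the singleton clause (b41'), b41 = 0.
From the singleton clause (b42), b42 = 1.
But (b42') is also a unit clause — contradiction.
So b21 must be the other value — set b21 = 0.
From the singleton clause (b22), b22 = 1.
From the singleton clause (b32'), b32 = 0.
From the singleton clause (b31), b31 = 1.
From the singleton clause (b41'), b41 = 0.
From the singleton clause (b42), b42 = 1.
But (b42') is also a unit clause — contradiction.
Neither b21 = 1 nor b21 = 0 works.
Neither b12 = 1 nor b12 = 0 works.
So b11 must be the other value — set b11 = 1.
From the singleton clause (b21'), b21 = 0.
From the singleton clause (b31'), b31 = 0.
From the singleton clause (b41'), b41 = 0.
Try b22 = 1.
From the singleton clause (b12'), b12 = 0.
From the singleton clause (b32'), b32 = 0.
From the singleton clause (b33), b33 = 1.
From the singleton clause (b42'), b42 = 0.
From the singleton clause (b43), b43 = 1.
But (b43') is also a unit clause — contradiction.
So b22 must be the other value — set b22 = 0.
From the singleton clause (b23), b23 = 1.
From the singleton clause (b13'), b13 = 0.
From the singleton clause (b33'), b33 = 0.
From the singleton clause (b32), b32 = 1.
From the singleton clause (b12'), b12 = 0.
From the singleton clause (b42'), b42 = 0.
From the singleton clause (b43), b43 = 1.
But (b43') is also a unit clause — contradiction.
Neither b22 = 1 nor b22 = 0 works.
Neither b11 = 1 nor b11 = 0 works.
No assignment satisfies every clause.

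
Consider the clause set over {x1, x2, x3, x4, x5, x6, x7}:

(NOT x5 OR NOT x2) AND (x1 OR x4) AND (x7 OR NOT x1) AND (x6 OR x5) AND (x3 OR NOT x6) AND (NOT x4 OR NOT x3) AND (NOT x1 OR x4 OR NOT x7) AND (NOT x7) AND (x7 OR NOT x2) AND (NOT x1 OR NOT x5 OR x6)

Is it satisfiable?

From the singleton clause (NOT x7), x7 = false.
From the singleton clause (NOT x1), x1 = false.
From the singleton clause (x4), x4 = true.
From the singleton clause (NOT x3), x3 = false.
From the singleton clause (NOT x6), x6 = false.
From the singleton clause (x5), x5 = true.
From the singleton clause (NOT x2), x2 = false.
This assignment satisfies each clause.
A satisfying assignment: x1: false; x2: false; x3: false; x4: true; x5: true; x6: false; x7: false.

Yes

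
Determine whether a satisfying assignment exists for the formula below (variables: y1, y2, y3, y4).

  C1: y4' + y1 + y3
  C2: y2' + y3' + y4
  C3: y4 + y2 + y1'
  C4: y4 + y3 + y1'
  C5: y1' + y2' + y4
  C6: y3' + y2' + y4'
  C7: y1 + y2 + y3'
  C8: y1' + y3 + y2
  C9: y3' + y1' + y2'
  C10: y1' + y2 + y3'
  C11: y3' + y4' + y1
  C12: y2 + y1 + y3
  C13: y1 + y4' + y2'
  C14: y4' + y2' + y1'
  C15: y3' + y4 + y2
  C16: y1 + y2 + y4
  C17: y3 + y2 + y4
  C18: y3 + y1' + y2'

Branch on y4: set y4 = 0.
Branch on y2: set y2 = 1.
Unit clause (y3') forces y3 = 0.
Unit clause (y1') forces y1 = 0.
All clauses are satisfied.
A satisfying assignment: y1=0, y2=1, y3=0, y4=0.

Yes, satisfiable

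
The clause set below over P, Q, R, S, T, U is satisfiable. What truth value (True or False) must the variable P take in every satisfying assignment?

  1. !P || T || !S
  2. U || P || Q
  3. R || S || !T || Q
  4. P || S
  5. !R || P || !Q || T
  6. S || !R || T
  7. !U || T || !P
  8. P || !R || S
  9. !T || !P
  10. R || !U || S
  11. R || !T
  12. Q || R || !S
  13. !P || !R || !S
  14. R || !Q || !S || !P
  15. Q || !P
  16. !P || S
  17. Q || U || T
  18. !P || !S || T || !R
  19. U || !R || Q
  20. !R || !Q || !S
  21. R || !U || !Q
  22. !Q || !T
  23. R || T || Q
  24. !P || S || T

False

Suppose P = true.
The clause (!T) is unit, so T = false.
The clause (!S) is unit, so S = false.
But (S) is also a unit clause — contradiction.
So every satisfying assignment has P = False.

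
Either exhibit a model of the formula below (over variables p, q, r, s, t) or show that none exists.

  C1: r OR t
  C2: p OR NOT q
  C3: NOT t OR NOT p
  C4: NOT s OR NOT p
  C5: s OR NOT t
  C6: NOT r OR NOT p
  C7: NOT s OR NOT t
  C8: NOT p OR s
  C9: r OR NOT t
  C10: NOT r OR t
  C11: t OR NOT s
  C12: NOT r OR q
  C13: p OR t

UNSATISFIABLE

Suppose r = true.
(NOT p) alone gives p = false.
(NOT q) alone gives q = false.
But (q) is also a unit clause — contradiction.
Backtrack on r: now try r = false.
(t) alone gives t = true.
But (NOT t) is also a unit clause — contradiction.
Either choice for r ends in contradiction.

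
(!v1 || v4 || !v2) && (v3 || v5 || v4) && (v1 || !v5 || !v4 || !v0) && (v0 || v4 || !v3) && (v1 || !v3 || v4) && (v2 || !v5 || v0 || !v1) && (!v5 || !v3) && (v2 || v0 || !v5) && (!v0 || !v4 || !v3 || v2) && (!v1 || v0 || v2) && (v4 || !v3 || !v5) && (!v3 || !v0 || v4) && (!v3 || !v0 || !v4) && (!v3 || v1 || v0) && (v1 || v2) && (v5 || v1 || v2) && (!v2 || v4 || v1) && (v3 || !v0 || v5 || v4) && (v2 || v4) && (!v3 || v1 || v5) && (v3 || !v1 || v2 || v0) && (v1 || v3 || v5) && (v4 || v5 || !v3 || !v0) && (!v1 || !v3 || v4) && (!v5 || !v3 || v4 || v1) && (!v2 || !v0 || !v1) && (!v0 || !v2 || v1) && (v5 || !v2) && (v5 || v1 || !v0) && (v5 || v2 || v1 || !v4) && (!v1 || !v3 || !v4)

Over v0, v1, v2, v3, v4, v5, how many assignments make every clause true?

There are 2^6 = 64 truth assignments over (v0, v1, v2, v3, v4, v5).
Split on v1. With v1 = true, the clauses containing v1 are satisfied and !v1 drops from the rest; 3 of the 2^5 = 32 assignments to the other variables satisfy what remains.
With v1 = false, by the same count on the reduced clause set, 1 assignment works.
Total: 3 + 1 = 4.

4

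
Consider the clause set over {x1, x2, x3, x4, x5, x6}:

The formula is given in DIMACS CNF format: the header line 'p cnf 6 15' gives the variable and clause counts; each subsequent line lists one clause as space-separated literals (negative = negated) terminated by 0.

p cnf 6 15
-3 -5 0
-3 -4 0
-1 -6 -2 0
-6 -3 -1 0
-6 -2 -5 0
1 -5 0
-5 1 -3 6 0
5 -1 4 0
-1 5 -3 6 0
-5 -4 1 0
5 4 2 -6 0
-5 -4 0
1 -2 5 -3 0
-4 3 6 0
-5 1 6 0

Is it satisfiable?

Yes, satisfiable

Suppose x3 = False.
Suppose x1 = True.
Suppose x6 = False.
The clause (¬x4) is unit, so x4 = False.
The clause (x5) is unit, so x5 = True.
Every clause is now satisfied; x2 is unconstrained.
A satisfying assignment: x1 ↦ True,  x2 ↦ False,  x3 ↦ False,  x4 ↦ False,  x5 ↦ True,  x6 ↦ False.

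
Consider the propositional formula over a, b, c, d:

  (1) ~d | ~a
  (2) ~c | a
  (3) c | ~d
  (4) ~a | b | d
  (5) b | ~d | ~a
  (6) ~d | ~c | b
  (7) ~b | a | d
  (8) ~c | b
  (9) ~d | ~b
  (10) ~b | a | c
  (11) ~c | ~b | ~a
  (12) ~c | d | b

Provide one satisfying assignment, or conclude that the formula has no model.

a ↦ 0, b ↦ 0, c ↦ 0, d ↦ 0

Branch on d: set d = 0.
Branch on c: set c = 0.
Branch on a: set a = 0.
The clause (~b) is unit, so b = 0.
Every clause now holds.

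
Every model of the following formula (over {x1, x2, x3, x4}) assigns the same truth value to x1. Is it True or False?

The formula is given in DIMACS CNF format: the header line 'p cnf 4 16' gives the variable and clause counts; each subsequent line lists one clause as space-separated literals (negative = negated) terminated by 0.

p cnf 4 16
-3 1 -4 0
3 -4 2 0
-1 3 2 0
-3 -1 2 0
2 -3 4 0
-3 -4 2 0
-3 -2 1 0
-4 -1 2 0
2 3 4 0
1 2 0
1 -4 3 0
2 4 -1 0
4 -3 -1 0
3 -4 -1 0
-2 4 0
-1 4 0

True

Suppose x1 = False.
Unit clause (x2) forces x2 = True.
Unit clause (¬x3) forces x3 = False.
Unit clause (¬x4) forces x4 = False.
That conflicts with the unit clause (x4).
So every satisfying assignment has x1 = True.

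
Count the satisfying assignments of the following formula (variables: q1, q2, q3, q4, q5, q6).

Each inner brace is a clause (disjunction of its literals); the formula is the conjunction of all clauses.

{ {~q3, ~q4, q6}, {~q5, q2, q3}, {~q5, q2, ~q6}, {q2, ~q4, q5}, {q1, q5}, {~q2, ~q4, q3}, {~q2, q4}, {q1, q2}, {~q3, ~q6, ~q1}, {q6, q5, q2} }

There are 2^6 = 64 truth assignments over (q1, q2, q3, q4, q5, q6).
Split on q1. With q1 = 1, the clauses containing q1 are satisfied and ~q1 drops from the rest; 2 of the 2^5 = 32 assignments to the other variables satisfy what remains.
With q1 = 0, by the same count on the reduced clause set, 1 assignment works.
(One model: q1=F, q2=T, q3=T, q4=T, q5=T, q6=T.)
Total: 2 + 1 = 3.

3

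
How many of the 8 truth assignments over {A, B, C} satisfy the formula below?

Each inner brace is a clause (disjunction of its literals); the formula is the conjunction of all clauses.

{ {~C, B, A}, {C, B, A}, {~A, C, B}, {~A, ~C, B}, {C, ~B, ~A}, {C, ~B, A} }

2

There are 2^3 = 8 truth assignments over (A, B, C).
Split on B. With B = 1, the clauses containing B are satisfied and ~B drops from the rest; 2 of the 2^2 = 4 assignments to the other variables satisfy what remains.
With B = 0, by the same count on the reduced clause set, 0 assignments work.
Total: 2 + 0 = 2.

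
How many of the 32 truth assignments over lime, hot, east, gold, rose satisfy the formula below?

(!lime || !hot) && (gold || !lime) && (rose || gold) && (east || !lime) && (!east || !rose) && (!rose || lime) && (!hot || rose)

3

There are 2^5 = 32 truth assignments over (lime, hot, east, gold, rose).
Split on east. With east = true, the clauses containing east are satisfied and !east drops from the rest; 2 of the 2^4 = 16 assignments to the other variables satisfy what remains.
With east = false, by the same count on the reduced clause set, 1 assignment works.
(One model: lime=F, hot=F, east=F, gold=T, rose=F.)
Total: 2 + 1 = 3.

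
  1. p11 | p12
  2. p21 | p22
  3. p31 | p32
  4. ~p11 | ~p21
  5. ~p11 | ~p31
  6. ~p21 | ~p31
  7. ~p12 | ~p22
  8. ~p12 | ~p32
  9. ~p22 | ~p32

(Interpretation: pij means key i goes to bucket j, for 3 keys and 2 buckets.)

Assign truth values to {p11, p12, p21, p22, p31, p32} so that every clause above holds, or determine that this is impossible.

Branch on p11: set p11 = 1.
(~p21) alone gives p21 = 0.
(p22) alone gives p22 = 1.
(~p31) alone gives p31 = 0.
(p32) alone gives p32 = 1.
But (~p32) is also a unit clause — contradiction.
Undo p11 and try p11 = 0.
(p12) alone gives p12 = 1.
(~p22) alone gives p22 = 0.
(p21) alone gives p21 = 1.
(~p31) alone gives p31 = 0.
(p32) alone gives p32 = 1.
But (~p32) is also a unit clause — contradiction.
Either choice for p11 ends in contradiction.

UNSATISFIABLE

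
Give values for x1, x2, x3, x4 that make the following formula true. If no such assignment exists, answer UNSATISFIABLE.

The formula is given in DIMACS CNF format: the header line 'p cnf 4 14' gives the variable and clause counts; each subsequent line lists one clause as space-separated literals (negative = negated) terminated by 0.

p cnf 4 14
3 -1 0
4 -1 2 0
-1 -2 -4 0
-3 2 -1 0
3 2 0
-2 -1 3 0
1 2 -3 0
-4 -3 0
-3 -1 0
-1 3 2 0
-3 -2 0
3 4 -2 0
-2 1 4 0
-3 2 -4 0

x1 ↦ False; x2 ↦ True; x3 ↦ False; x4 ↦ True

Suppose x3 = False.
(¬x1) alone gives x1 = False.
(x2) alone gives x2 = True.
(x4) alone gives x4 = True.
This assignment satisfies each clause.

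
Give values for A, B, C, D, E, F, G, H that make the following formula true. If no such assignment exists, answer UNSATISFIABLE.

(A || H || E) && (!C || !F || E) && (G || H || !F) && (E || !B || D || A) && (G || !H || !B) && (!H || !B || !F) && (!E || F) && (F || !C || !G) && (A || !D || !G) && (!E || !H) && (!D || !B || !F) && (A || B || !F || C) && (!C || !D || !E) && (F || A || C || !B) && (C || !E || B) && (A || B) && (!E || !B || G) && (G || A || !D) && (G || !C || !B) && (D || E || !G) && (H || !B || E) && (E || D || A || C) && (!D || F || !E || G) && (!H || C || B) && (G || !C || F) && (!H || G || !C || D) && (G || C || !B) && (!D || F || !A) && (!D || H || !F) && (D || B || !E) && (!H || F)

Try E = true.
The clause (F) is unit, so F = true.
The clause (!H) is unit, so H = false.
The clause (G) is unit, so G = true.
The clause (!D) is unit, so D = false.
The clause (B) is unit, so B = true.
Every clause is now satisfied; A, C are unconstrained.

A=true; B=true; C=true; D=false; E=true; F=true; G=true; H=false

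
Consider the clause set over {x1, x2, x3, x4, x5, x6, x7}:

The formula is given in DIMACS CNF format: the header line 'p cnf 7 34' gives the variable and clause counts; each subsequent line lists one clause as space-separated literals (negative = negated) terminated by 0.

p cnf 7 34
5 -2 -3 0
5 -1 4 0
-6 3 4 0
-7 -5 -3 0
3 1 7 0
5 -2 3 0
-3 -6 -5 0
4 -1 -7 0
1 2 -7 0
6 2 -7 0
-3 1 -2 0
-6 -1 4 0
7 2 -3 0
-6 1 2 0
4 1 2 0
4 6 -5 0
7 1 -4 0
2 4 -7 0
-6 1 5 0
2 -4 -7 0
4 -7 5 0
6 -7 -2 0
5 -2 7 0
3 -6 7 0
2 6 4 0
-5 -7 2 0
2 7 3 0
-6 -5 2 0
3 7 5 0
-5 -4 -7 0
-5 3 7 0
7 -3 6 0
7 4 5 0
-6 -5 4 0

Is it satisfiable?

No, unsatisfiable

Suppose x5 = True.
Suppose x7 = False.
Unit clause (x3) forces x3 = True.
Unit clause (¬x6) forces x6 = False.
But (x6) is also a unit clause — contradiction.
Backtrack on x7: now try x7 = True.
Unit clause (¬x3) forces x3 = False.
Unit clause (x2) forces x2 = True.
Unit clause (x6) forces x6 = True.
Unit clause (x4) forces x4 = True.
But (¬x4) is also a unit clause — contradiction.
Either choice for x7 ends in contradiction.
Backtrack on x5: now try x5 = False.
Suppose x2 = False.
Suppose x1 = False.
Unit clause (¬x7) forces x7 = False.
Unit clause (x3) forces x3 = True.
But (¬x3) is also a unit clause — contradiction.
Backtrack on x1: now try x1 = True.
Unit clause (x4) forces x4 = True.
Unit clause (¬x7) forces x7 = False.
Unit clause (¬x3) forces x3 = False.
But (x3) is also a unit clause — contradiction.
Either choice for x1 ends in contradiction.
Backtrack on x2: now try x2 = True.
Unit clause (¬x3) forces x3 = False.
But (x3) is also a unit clause — contradiction.
Either choice for x2 ends in contradiction.
Either choice for x5 ends in contradiction.
No assignment satisfies every clause.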